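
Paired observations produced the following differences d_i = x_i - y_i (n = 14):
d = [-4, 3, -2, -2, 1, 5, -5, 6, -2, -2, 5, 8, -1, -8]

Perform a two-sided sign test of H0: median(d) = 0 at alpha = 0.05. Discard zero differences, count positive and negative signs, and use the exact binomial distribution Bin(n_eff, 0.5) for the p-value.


Step 1: Discard zero differences. Original n = 14; n_eff = number of nonzero differences = 14.
Nonzero differences (with sign): -4, +3, -2, -2, +1, +5, -5, +6, -2, -2, +5, +8, -1, -8
Step 2: Count signs: positive = 6, negative = 8.
Step 3: Under H0: P(positive) = 0.5, so the number of positives S ~ Bin(14, 0.5).
Step 4: Two-sided exact p-value = sum of Bin(14,0.5) probabilities at or below the observed probability = 0.790527.
Step 5: alpha = 0.05. fail to reject H0.

n_eff = 14, pos = 6, neg = 8, p = 0.790527, fail to reject H0.


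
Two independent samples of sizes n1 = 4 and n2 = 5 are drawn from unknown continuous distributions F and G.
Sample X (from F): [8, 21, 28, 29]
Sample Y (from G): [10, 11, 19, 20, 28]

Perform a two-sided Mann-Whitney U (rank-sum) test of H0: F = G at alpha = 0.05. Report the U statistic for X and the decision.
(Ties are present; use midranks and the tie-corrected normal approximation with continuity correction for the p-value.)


Step 1: Combine and sort all 9 observations; assign midranks.
sorted (value, group): (8,X), (10,Y), (11,Y), (19,Y), (20,Y), (21,X), (28,X), (28,Y), (29,X)
ranks: 8->1, 10->2, 11->3, 19->4, 20->5, 21->6, 28->7.5, 28->7.5, 29->9
Step 2: Rank sum for X: R1 = 1 + 6 + 7.5 + 9 = 23.5.
Step 3: U_X = R1 - n1(n1+1)/2 = 23.5 - 4*5/2 = 23.5 - 10 = 13.5.
       U_Y = n1*n2 - U_X = 20 - 13.5 = 6.5.
Step 4: Ties are present, so use the tie-corrected normal approximation (with continuity correction) for the p-value.
Step 5: p-value = 0.460558; compare to alpha = 0.05. fail to reject H0.

U_X = 13.5, p = 0.460558, fail to reject H0 at alpha = 0.05.


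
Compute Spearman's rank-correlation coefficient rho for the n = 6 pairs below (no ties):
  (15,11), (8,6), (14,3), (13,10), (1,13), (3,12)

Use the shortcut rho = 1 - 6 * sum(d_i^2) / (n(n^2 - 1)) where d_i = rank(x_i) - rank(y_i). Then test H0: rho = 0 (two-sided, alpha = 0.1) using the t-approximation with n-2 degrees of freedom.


Step 1: Rank x and y separately (midranks; no ties here).
rank(x): 15->6, 8->3, 14->5, 13->4, 1->1, 3->2
rank(y): 11->4, 6->2, 3->1, 10->3, 13->6, 12->5
Step 2: d_i = R_x(i) - R_y(i); compute d_i^2.
  (6-4)^2=4, (3-2)^2=1, (5-1)^2=16, (4-3)^2=1, (1-6)^2=25, (2-5)^2=9
sum(d^2) = 56.
Step 3: rho = 1 - 6*56 / (6*(6^2 - 1)) = 1 - 336/210 = -0.600000.
Step 4: Under H0, t = rho * sqrt((n-2)/(1-rho^2)) = -1.5000 ~ t(4).
Step 5: Two-sided p-value from the t-distribution with 4 df = 0.208000.
Step 6: alpha = 0.1. fail to reject H0.

rho = -0.6000, p = 0.208000, fail to reject H0 at alpha = 0.1.


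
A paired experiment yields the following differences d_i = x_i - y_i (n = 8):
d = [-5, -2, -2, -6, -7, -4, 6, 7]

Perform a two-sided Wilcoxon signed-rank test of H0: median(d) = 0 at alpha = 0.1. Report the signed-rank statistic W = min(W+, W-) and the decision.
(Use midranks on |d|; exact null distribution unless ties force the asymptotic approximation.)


Step 1: Drop any zero differences (none here) and take |d_i|.
|d| = [5, 2, 2, 6, 7, 4, 6, 7]
Step 2: Midrank |d_i| (ties get averaged ranks).
ranks: |5|->4, |2|->1.5, |2|->1.5, |6|->5.5, |7|->7.5, |4|->3, |6|->5.5, |7|->7.5
Step 3: Attach original signs; sum ranks with positive sign and with negative sign.
W+ = 5.5 + 7.5 = 13
W- = 4 + 1.5 + 1.5 + 5.5 + 7.5 + 3 = 23
(Check: W+ + W- = 36 should equal n(n+1)/2 = 36.)
Step 4: Test statistic W = min(W+, W-) = 13.
Step 5: Ties in |d|, so use the tie-corrected normal approximation.
        E[W] = n(n+1)/4 = 8*9/4 = 18.
        Tie groups: |d|=2 (t=2), |d|=6 (t=2), |d|=7 (t=2); sum(t^3 - t) = 18.
        Var[W] = n(n+1)(2n+1)/24 - sum(t^3-t)/48 = 1224/24 - 18/48 = 50.625.
        z = (W - E[W]) / sqrt(Var[W]) = (13 - 18) / 7.1151 = -0.7027.
        Two-sided p = 2*Phi(z) = 0.482225.
Step 6: alpha = 0.1. fail to reject H0.

W+ = 13, W- = 23, W = min = 13, p = 0.482225, fail to reject H0.


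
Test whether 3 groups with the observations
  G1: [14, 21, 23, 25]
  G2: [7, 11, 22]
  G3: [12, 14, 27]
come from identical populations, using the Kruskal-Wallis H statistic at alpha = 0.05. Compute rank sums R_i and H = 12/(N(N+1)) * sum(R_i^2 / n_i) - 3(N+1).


Step 1: Combine all N = 10 observations and assign midranks.
sorted (value, group, rank): (7,G2,1), (11,G2,2), (12,G3,3), (14,G1,4.5), (14,G3,4.5), (21,G1,6), (22,G2,7), (23,G1,8), (25,G1,9), (27,G3,10)
Step 2: Sum ranks within each group.
R_1 = 27.5 (n_1 = 4)
R_2 = 10 (n_2 = 3)
R_3 = 17.5 (n_3 = 3)
Step 3: H = 12/(N(N+1)) * sum(R_i^2/n_i) - 3(N+1)
     = 12/(10*11) * (27.5^2/4 + 10^2/3 + 17.5^2/3) - 3*11
     = 0.109091 * 324.479 - 33
     = 2.397727.
Step 4: Ties present; correction factor C = 1 - 6/(10^3 - 10) = 0.993939. Corrected H = 2.397727 / 0.993939 = 2.412348.
Step 5: Under H0, H ~ chi^2(2); p-value = 0.299340.
Step 6: alpha = 0.05. fail to reject H0.

H = 2.4123, df = 2, p = 0.299340, fail to reject H0.


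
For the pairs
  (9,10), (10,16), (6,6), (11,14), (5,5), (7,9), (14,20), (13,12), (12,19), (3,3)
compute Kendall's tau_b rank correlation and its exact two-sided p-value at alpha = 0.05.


Step 1: Enumerate the 45 unordered pairs (i,j) with i<j and classify each by sign(x_j-x_i) * sign(y_j-y_i).
  (1,2):dx=+1,dy=+6->C; (1,3):dx=-3,dy=-4->C; (1,4):dx=+2,dy=+4->C; (1,5):dx=-4,dy=-5->C
  (1,6):dx=-2,dy=-1->C; (1,7):dx=+5,dy=+10->C; (1,8):dx=+4,dy=+2->C; (1,9):dx=+3,dy=+9->C
  (1,10):dx=-6,dy=-7->C; (2,3):dx=-4,dy=-10->C; (2,4):dx=+1,dy=-2->D; (2,5):dx=-5,dy=-11->C
  (2,6):dx=-3,dy=-7->C; (2,7):dx=+4,dy=+4->C; (2,8):dx=+3,dy=-4->D; (2,9):dx=+2,dy=+3->C
  (2,10):dx=-7,dy=-13->C; (3,4):dx=+5,dy=+8->C; (3,5):dx=-1,dy=-1->C; (3,6):dx=+1,dy=+3->C
  (3,7):dx=+8,dy=+14->C; (3,8):dx=+7,dy=+6->C; (3,9):dx=+6,dy=+13->C; (3,10):dx=-3,dy=-3->C
  (4,5):dx=-6,dy=-9->C; (4,6):dx=-4,dy=-5->C; (4,7):dx=+3,dy=+6->C; (4,8):dx=+2,dy=-2->D
  (4,9):dx=+1,dy=+5->C; (4,10):dx=-8,dy=-11->C; (5,6):dx=+2,dy=+4->C; (5,7):dx=+9,dy=+15->C
  (5,8):dx=+8,dy=+7->C; (5,9):dx=+7,dy=+14->C; (5,10):dx=-2,dy=-2->C; (6,7):dx=+7,dy=+11->C
  (6,8):dx=+6,dy=+3->C; (6,9):dx=+5,dy=+10->C; (6,10):dx=-4,dy=-6->C; (7,8):dx=-1,dy=-8->C
  (7,9):dx=-2,dy=-1->C; (7,10):dx=-11,dy=-17->C; (8,9):dx=-1,dy=+7->D; (8,10):dx=-10,dy=-9->C
  (9,10):dx=-9,dy=-16->C
Step 2: C = 41, D = 4, total pairs = 45.
Step 3: tau = (C - D)/(n(n-1)/2) = (41 - 4)/45 = 0.822222.
Step 4: Exact two-sided p-value (enumerate n! = 3628800 permutations of y under H0): p = 0.000358.
Step 5: alpha = 0.05. reject H0.

tau_b = 0.8222 (C=41, D=4), p = 0.000358, reject H0.


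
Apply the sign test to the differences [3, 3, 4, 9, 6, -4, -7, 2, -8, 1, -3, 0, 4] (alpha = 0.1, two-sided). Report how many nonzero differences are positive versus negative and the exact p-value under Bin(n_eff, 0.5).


Step 1: Discard zero differences. Original n = 13; n_eff = number of nonzero differences = 12.
Nonzero differences (with sign): +3, +3, +4, +9, +6, -4, -7, +2, -8, +1, -3, +4
Step 2: Count signs: positive = 8, negative = 4.
Step 3: Under H0: P(positive) = 0.5, so the number of positives S ~ Bin(12, 0.5).
Step 4: Two-sided exact p-value = sum of Bin(12,0.5) probabilities at or below the observed probability = 0.387695.
Step 5: alpha = 0.1. fail to reject H0.

n_eff = 12, pos = 8, neg = 4, p = 0.387695, fail to reject H0.


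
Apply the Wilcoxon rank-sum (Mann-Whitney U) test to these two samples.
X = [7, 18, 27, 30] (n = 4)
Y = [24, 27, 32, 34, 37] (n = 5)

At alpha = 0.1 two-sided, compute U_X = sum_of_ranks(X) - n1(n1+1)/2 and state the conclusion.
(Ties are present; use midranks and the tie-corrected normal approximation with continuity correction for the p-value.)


Step 1: Combine and sort all 9 observations; assign midranks.
sorted (value, group): (7,X), (18,X), (24,Y), (27,X), (27,Y), (30,X), (32,Y), (34,Y), (37,Y)
ranks: 7->1, 18->2, 24->3, 27->4.5, 27->4.5, 30->6, 32->7, 34->8, 37->9
Step 2: Rank sum for X: R1 = 1 + 2 + 4.5 + 6 = 13.5.
Step 3: U_X = R1 - n1(n1+1)/2 = 13.5 - 4*5/2 = 13.5 - 10 = 3.5.
       U_Y = n1*n2 - U_X = 20 - 3.5 = 16.5.
Step 4: Ties are present, so use the tie-corrected normal approximation (with continuity correction) for the p-value.
Step 5: p-value = 0.139983; compare to alpha = 0.1. fail to reject H0.

U_X = 3.5, p = 0.139983, fail to reject H0 at alpha = 0.1.


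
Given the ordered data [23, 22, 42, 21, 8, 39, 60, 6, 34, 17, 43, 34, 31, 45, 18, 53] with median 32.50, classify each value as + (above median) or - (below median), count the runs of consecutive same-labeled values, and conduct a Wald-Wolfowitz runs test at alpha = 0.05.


Step 1: Compute median = 32.50; label A = above, B = below.
Labels in order: BBABBAABABAABABA  (n_A = 8, n_B = 8)
Step 2: Count runs R = 12.
Step 3: Under H0 (random ordering), E[R] = 2*n_A*n_B/(n_A+n_B) + 1 = 2*8*8/16 + 1 = 9.0000.
        Var[R] = 2*n_A*n_B*(2*n_A*n_B - n_A - n_B) / ((n_A+n_B)^2 * (n_A+n_B-1)) = 14336/3840 = 3.7333.
        SD[R] = 1.9322.
Step 4: Continuity-corrected z = (R - 0.5 - E[R]) / SD[R] = (12 - 0.5 - 9.0000) / 1.9322 = 1.2939.
Step 5: Two-sided p-value via normal approximation = 2*(1 - Phi(|z|)) = 0.195709.
Step 6: alpha = 0.05. fail to reject H0.

R = 12, z = 1.2939, p = 0.195709, fail to reject H0.


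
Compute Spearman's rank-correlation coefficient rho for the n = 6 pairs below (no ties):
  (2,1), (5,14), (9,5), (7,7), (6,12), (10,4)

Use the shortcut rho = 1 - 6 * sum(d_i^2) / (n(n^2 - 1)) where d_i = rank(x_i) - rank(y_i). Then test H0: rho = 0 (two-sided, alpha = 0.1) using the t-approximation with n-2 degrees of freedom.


Step 1: Rank x and y separately (midranks; no ties here).
rank(x): 2->1, 5->2, 9->5, 7->4, 6->3, 10->6
rank(y): 1->1, 14->6, 5->3, 7->4, 12->5, 4->2
Step 2: d_i = R_x(i) - R_y(i); compute d_i^2.
  (1-1)^2=0, (2-6)^2=16, (5-3)^2=4, (4-4)^2=0, (3-5)^2=4, (6-2)^2=16
sum(d^2) = 40.
Step 3: rho = 1 - 6*40 / (6*(6^2 - 1)) = 1 - 240/210 = -0.142857.
Step 4: Under H0, t = rho * sqrt((n-2)/(1-rho^2)) = -0.2887 ~ t(4).
Step 5: Two-sided p-value from the t-distribution with 4 df = 0.787172.
Step 6: alpha = 0.1. fail to reject H0.

rho = -0.1429, p = 0.787172, fail to reject H0 at alpha = 0.1.


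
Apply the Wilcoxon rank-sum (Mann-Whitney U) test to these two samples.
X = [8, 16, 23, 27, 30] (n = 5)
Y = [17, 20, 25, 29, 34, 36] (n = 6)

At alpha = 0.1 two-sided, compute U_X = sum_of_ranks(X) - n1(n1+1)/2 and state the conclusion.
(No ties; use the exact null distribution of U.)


Step 1: Combine and sort all 11 observations; assign midranks.
sorted (value, group): (8,X), (16,X), (17,Y), (20,Y), (23,X), (25,Y), (27,X), (29,Y), (30,X), (34,Y), (36,Y)
ranks: 8->1, 16->2, 17->3, 20->4, 23->5, 25->6, 27->7, 29->8, 30->9, 34->10, 36->11
Step 2: Rank sum for X: R1 = 1 + 2 + 5 + 7 + 9 = 24.
Step 3: U_X = R1 - n1(n1+1)/2 = 24 - 5*6/2 = 24 - 15 = 9.
       U_Y = n1*n2 - U_X = 30 - 9 = 21.
Step 4: No ties, so the exact null distribution of U (based on enumerating the C(11,5) = 462 equally likely rank assignments) gives the two-sided p-value.
Step 5: p-value = 0.329004; compare to alpha = 0.1. fail to reject H0.

U_X = 9, p = 0.329004, fail to reject H0 at alpha = 0.1.


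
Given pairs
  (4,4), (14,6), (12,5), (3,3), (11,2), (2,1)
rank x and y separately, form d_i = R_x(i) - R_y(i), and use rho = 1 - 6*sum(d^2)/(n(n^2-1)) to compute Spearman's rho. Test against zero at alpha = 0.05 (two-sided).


Step 1: Rank x and y separately (midranks; no ties here).
rank(x): 4->3, 14->6, 12->5, 3->2, 11->4, 2->1
rank(y): 4->4, 6->6, 5->5, 3->3, 2->2, 1->1
Step 2: d_i = R_x(i) - R_y(i); compute d_i^2.
  (3-4)^2=1, (6-6)^2=0, (5-5)^2=0, (2-3)^2=1, (4-2)^2=4, (1-1)^2=0
sum(d^2) = 6.
Step 3: rho = 1 - 6*6 / (6*(6^2 - 1)) = 1 - 36/210 = 0.828571.
Step 4: Under H0, t = rho * sqrt((n-2)/(1-rho^2)) = 2.9598 ~ t(4).
Step 5: Two-sided p-value from the t-distribution with 4 df = 0.041563.
Step 6: alpha = 0.05. reject H0.

rho = 0.8286, p = 0.041563, reject H0 at alpha = 0.05.


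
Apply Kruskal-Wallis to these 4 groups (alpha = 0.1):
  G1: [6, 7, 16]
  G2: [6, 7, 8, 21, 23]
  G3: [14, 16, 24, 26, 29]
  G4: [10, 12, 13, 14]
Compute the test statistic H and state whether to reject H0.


Step 1: Combine all N = 17 observations and assign midranks.
sorted (value, group, rank): (6,G1,1.5), (6,G2,1.5), (7,G1,3.5), (7,G2,3.5), (8,G2,5), (10,G4,6), (12,G4,7), (13,G4,8), (14,G3,9.5), (14,G4,9.5), (16,G1,11.5), (16,G3,11.5), (21,G2,13), (23,G2,14), (24,G3,15), (26,G3,16), (29,G3,17)
Step 2: Sum ranks within each group.
R_1 = 16.5 (n_1 = 3)
R_2 = 37 (n_2 = 5)
R_3 = 69 (n_3 = 5)
R_4 = 30.5 (n_4 = 4)
Step 3: H = 12/(N(N+1)) * sum(R_i^2/n_i) - 3(N+1)
     = 12/(17*18) * (16.5^2/3 + 37^2/5 + 69^2/5 + 30.5^2/4) - 3*18
     = 0.039216 * 1549.31 - 54
     = 6.757353.
Step 4: Ties present; correction factor C = 1 - 24/(17^3 - 17) = 0.995098. Corrected H = 6.757353 / 0.995098 = 6.790640.
Step 5: Under H0, H ~ chi^2(3); p-value = 0.078879.
Step 6: alpha = 0.1. reject H0.

H = 6.7906, df = 3, p = 0.078879, reject H0.


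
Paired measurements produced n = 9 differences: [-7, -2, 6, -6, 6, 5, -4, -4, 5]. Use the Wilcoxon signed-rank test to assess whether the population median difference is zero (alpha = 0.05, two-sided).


Step 1: Drop any zero differences (none here) and take |d_i|.
|d| = [7, 2, 6, 6, 6, 5, 4, 4, 5]
Step 2: Midrank |d_i| (ties get averaged ranks).
ranks: |7|->9, |2|->1, |6|->7, |6|->7, |6|->7, |5|->4.5, |4|->2.5, |4|->2.5, |5|->4.5
Step 3: Attach original signs; sum ranks with positive sign and with negative sign.
W+ = 7 + 7 + 4.5 + 4.5 = 23
W- = 9 + 1 + 7 + 2.5 + 2.5 = 22
(Check: W+ + W- = 45 should equal n(n+1)/2 = 45.)
Step 4: Test statistic W = min(W+, W-) = 22.
Step 5: Ties in |d|, so use the tie-corrected normal approximation.
        E[W] = n(n+1)/4 = 9*10/4 = 22.5.
        Tie groups: |d|=4 (t=2), |d|=5 (t=2), |d|=6 (t=3); sum(t^3 - t) = 36.
        Var[W] = n(n+1)(2n+1)/24 - sum(t^3-t)/48 = 1710/24 - 36/48 = 70.5.
        z = (W - E[W]) / sqrt(Var[W]) = (22 - 22.5) / 8.3964 = -0.0595.
        Two-sided p = 2*Phi(z) = 0.952515.
Step 6: alpha = 0.05. fail to reject H0.

W+ = 23, W- = 22, W = min = 22, p = 0.952515, fail to reject H0.


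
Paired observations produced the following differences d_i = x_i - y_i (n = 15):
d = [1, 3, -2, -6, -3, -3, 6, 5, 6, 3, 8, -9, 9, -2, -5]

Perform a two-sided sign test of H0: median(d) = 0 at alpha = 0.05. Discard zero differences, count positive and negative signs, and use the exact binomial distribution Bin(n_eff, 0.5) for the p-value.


Step 1: Discard zero differences. Original n = 15; n_eff = number of nonzero differences = 15.
Nonzero differences (with sign): +1, +3, -2, -6, -3, -3, +6, +5, +6, +3, +8, -9, +9, -2, -5
Step 2: Count signs: positive = 8, negative = 7.
Step 3: Under H0: P(positive) = 0.5, so the number of positives S ~ Bin(15, 0.5).
Step 4: Two-sided exact p-value = sum of Bin(15,0.5) probabilities at or below the observed probability = 1.000000.
Step 5: alpha = 0.05. fail to reject H0.

n_eff = 15, pos = 8, neg = 7, p = 1.000000, fail to reject H0.


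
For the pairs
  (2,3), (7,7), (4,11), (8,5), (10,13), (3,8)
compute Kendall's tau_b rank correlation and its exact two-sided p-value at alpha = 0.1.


Step 1: Enumerate the 15 unordered pairs (i,j) with i<j and classify each by sign(x_j-x_i) * sign(y_j-y_i).
  (1,2):dx=+5,dy=+4->C; (1,3):dx=+2,dy=+8->C; (1,4):dx=+6,dy=+2->C; (1,5):dx=+8,dy=+10->C
  (1,6):dx=+1,dy=+5->C; (2,3):dx=-3,dy=+4->D; (2,4):dx=+1,dy=-2->D; (2,5):dx=+3,dy=+6->C
  (2,6):dx=-4,dy=+1->D; (3,4):dx=+4,dy=-6->D; (3,5):dx=+6,dy=+2->C; (3,6):dx=-1,dy=-3->C
  (4,5):dx=+2,dy=+8->C; (4,6):dx=-5,dy=+3->D; (5,6):dx=-7,dy=-5->C
Step 2: C = 10, D = 5, total pairs = 15.
Step 3: tau = (C - D)/(n(n-1)/2) = (10 - 5)/15 = 0.333333.
Step 4: Exact two-sided p-value (enumerate n! = 720 permutations of y under H0): p = 0.469444.
Step 5: alpha = 0.1. fail to reject H0.

tau_b = 0.3333 (C=10, D=5), p = 0.469444, fail to reject H0.


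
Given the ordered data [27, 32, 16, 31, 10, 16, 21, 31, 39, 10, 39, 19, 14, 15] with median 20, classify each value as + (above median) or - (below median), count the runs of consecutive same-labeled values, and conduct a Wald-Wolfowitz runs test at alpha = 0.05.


Step 1: Compute median = 20; label A = above, B = below.
Labels in order: AABABBAAABABBB  (n_A = 7, n_B = 7)
Step 2: Count runs R = 8.
Step 3: Under H0 (random ordering), E[R] = 2*n_A*n_B/(n_A+n_B) + 1 = 2*7*7/14 + 1 = 8.0000.
        Var[R] = 2*n_A*n_B*(2*n_A*n_B - n_A - n_B) / ((n_A+n_B)^2 * (n_A+n_B-1)) = 8232/2548 = 3.2308.
        SD[R] = 1.7974.
Step 4: R = E[R], so z = 0 with no continuity correction.
Step 5: Two-sided p-value via normal approximation = 2*(1 - Phi(|z|)) = 1.000000.
Step 6: alpha = 0.05. fail to reject H0.

R = 8, z = 0.0000, p = 1.000000, fail to reject H0.


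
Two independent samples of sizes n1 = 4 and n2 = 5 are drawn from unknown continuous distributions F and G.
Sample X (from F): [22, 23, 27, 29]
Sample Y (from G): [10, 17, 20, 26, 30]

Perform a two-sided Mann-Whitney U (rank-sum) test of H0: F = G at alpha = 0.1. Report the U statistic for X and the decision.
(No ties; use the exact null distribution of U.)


Step 1: Combine and sort all 9 observations; assign midranks.
sorted (value, group): (10,Y), (17,Y), (20,Y), (22,X), (23,X), (26,Y), (27,X), (29,X), (30,Y)
ranks: 10->1, 17->2, 20->3, 22->4, 23->5, 26->6, 27->7, 29->8, 30->9
Step 2: Rank sum for X: R1 = 4 + 5 + 7 + 8 = 24.
Step 3: U_X = R1 - n1(n1+1)/2 = 24 - 4*5/2 = 24 - 10 = 14.
       U_Y = n1*n2 - U_X = 20 - 14 = 6.
Step 4: No ties, so the exact null distribution of U (based on enumerating the C(9,4) = 126 equally likely rank assignments) gives the two-sided p-value.
Step 5: p-value = 0.412698; compare to alpha = 0.1. fail to reject H0.

U_X = 14, p = 0.412698, fail to reject H0 at alpha = 0.1.


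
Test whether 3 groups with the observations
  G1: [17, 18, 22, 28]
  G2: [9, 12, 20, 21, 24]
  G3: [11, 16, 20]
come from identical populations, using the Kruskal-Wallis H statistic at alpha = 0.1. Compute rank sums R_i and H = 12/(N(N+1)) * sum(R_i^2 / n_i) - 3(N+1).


Step 1: Combine all N = 12 observations and assign midranks.
sorted (value, group, rank): (9,G2,1), (11,G3,2), (12,G2,3), (16,G3,4), (17,G1,5), (18,G1,6), (20,G2,7.5), (20,G3,7.5), (21,G2,9), (22,G1,10), (24,G2,11), (28,G1,12)
Step 2: Sum ranks within each group.
R_1 = 33 (n_1 = 4)
R_2 = 31.5 (n_2 = 5)
R_3 = 13.5 (n_3 = 3)
Step 3: H = 12/(N(N+1)) * sum(R_i^2/n_i) - 3(N+1)
     = 12/(12*13) * (33^2/4 + 31.5^2/5 + 13.5^2/3) - 3*13
     = 0.076923 * 531.45 - 39
     = 1.880769.
Step 4: Ties present; correction factor C = 1 - 6/(12^3 - 12) = 0.996503. Corrected H = 1.880769 / 0.996503 = 1.887368.
Step 5: Under H0, H ~ chi^2(2); p-value = 0.389191.
Step 6: alpha = 0.1. fail to reject H0.

H = 1.8874, df = 2, p = 0.389191, fail to reject H0.


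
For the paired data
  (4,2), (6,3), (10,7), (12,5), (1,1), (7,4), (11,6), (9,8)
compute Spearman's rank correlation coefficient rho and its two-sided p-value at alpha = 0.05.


Step 1: Rank x and y separately (midranks; no ties here).
rank(x): 4->2, 6->3, 10->6, 12->8, 1->1, 7->4, 11->7, 9->5
rank(y): 2->2, 3->3, 7->7, 5->5, 1->1, 4->4, 6->6, 8->8
Step 2: d_i = R_x(i) - R_y(i); compute d_i^2.
  (2-2)^2=0, (3-3)^2=0, (6-7)^2=1, (8-5)^2=9, (1-1)^2=0, (4-4)^2=0, (7-6)^2=1, (5-8)^2=9
sum(d^2) = 20.
Step 3: rho = 1 - 6*20 / (8*(8^2 - 1)) = 1 - 120/504 = 0.761905.
Step 4: Under H0, t = rho * sqrt((n-2)/(1-rho^2)) = 2.8814 ~ t(6).
Step 5: Two-sided p-value from the t-distribution with 6 df = 0.028005.
Step 6: alpha = 0.05. reject H0.

rho = 0.7619, p = 0.028005, reject H0 at alpha = 0.05.


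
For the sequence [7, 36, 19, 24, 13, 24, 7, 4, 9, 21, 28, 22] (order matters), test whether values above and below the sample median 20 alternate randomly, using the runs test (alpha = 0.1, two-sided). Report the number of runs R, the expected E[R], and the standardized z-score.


Step 1: Compute median = 20; label A = above, B = below.
Labels in order: BABABABBBAAA  (n_A = 6, n_B = 6)
Step 2: Count runs R = 8.
Step 3: Under H0 (random ordering), E[R] = 2*n_A*n_B/(n_A+n_B) + 1 = 2*6*6/12 + 1 = 7.0000.
        Var[R] = 2*n_A*n_B*(2*n_A*n_B - n_A - n_B) / ((n_A+n_B)^2 * (n_A+n_B-1)) = 4320/1584 = 2.7273.
        SD[R] = 1.6514.
Step 4: Continuity-corrected z = (R - 0.5 - E[R]) / SD[R] = (8 - 0.5 - 7.0000) / 1.6514 = 0.3028.
Step 5: Two-sided p-value via normal approximation = 2*(1 - Phi(|z|)) = 0.762069.
Step 6: alpha = 0.1. fail to reject H0.

R = 8, z = 0.3028, p = 0.762069, fail to reject H0.


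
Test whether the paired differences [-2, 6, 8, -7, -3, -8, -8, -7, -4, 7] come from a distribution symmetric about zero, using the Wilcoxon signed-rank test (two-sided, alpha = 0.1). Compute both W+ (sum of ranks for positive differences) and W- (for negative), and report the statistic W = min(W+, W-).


Step 1: Drop any zero differences (none here) and take |d_i|.
|d| = [2, 6, 8, 7, 3, 8, 8, 7, 4, 7]
Step 2: Midrank |d_i| (ties get averaged ranks).
ranks: |2|->1, |6|->4, |8|->9, |7|->6, |3|->2, |8|->9, |8|->9, |7|->6, |4|->3, |7|->6
Step 3: Attach original signs; sum ranks with positive sign and with negative sign.
W+ = 4 + 9 + 6 = 19
W- = 1 + 6 + 2 + 9 + 9 + 6 + 3 = 36
(Check: W+ + W- = 55 should equal n(n+1)/2 = 55.)
Step 4: Test statistic W = min(W+, W-) = 19.
Step 5: Ties in |d|, so use the tie-corrected normal approximation.
        E[W] = n(n+1)/4 = 10*11/4 = 27.5.
        Tie groups: |d|=7 (t=3), |d|=8 (t=3); sum(t^3 - t) = 48.
        Var[W] = n(n+1)(2n+1)/24 - sum(t^3-t)/48 = 2310/24 - 48/48 = 95.25.
        z = (W - E[W]) / sqrt(Var[W]) = (19 - 27.5) / 9.7596 = -0.8709.
        Two-sided p = 2*Phi(z) = 0.383789.
Step 6: alpha = 0.1. fail to reject H0.

W+ = 19, W- = 36, W = min = 19, p = 0.383789, fail to reject H0.


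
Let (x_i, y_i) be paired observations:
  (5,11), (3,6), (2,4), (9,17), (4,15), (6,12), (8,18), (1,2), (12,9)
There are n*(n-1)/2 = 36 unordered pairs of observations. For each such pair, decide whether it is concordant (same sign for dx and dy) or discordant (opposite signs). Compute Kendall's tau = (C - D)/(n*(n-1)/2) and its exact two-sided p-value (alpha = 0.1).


Step 1: Enumerate the 36 unordered pairs (i,j) with i<j and classify each by sign(x_j-x_i) * sign(y_j-y_i).
  (1,2):dx=-2,dy=-5->C; (1,3):dx=-3,dy=-7->C; (1,4):dx=+4,dy=+6->C; (1,5):dx=-1,dy=+4->D
  (1,6):dx=+1,dy=+1->C; (1,7):dx=+3,dy=+7->C; (1,8):dx=-4,dy=-9->C; (1,9):dx=+7,dy=-2->D
  (2,3):dx=-1,dy=-2->C; (2,4):dx=+6,dy=+11->C; (2,5):dx=+1,dy=+9->C; (2,6):dx=+3,dy=+6->C
  (2,7):dx=+5,dy=+12->C; (2,8):dx=-2,dy=-4->C; (2,9):dx=+9,dy=+3->C; (3,4):dx=+7,dy=+13->C
  (3,5):dx=+2,dy=+11->C; (3,6):dx=+4,dy=+8->C; (3,7):dx=+6,dy=+14->C; (3,8):dx=-1,dy=-2->C
  (3,9):dx=+10,dy=+5->C; (4,5):dx=-5,dy=-2->C; (4,6):dx=-3,dy=-5->C; (4,7):dx=-1,dy=+1->D
  (4,8):dx=-8,dy=-15->C; (4,9):dx=+3,dy=-8->D; (5,6):dx=+2,dy=-3->D; (5,7):dx=+4,dy=+3->C
  (5,8):dx=-3,dy=-13->C; (5,9):dx=+8,dy=-6->D; (6,7):dx=+2,dy=+6->C; (6,8):dx=-5,dy=-10->C
  (6,9):dx=+6,dy=-3->D; (7,8):dx=-7,dy=-16->C; (7,9):dx=+4,dy=-9->D; (8,9):dx=+11,dy=+7->C
Step 2: C = 28, D = 8, total pairs = 36.
Step 3: tau = (C - D)/(n(n-1)/2) = (28 - 8)/36 = 0.555556.
Step 4: Exact two-sided p-value (enumerate n! = 362880 permutations of y under H0): p = 0.044615.
Step 5: alpha = 0.1. reject H0.

tau_b = 0.5556 (C=28, D=8), p = 0.044615, reject H0.


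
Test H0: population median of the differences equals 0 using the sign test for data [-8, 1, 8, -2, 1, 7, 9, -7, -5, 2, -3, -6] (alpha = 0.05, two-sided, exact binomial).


Step 1: Discard zero differences. Original n = 12; n_eff = number of nonzero differences = 12.
Nonzero differences (with sign): -8, +1, +8, -2, +1, +7, +9, -7, -5, +2, -3, -6
Step 2: Count signs: positive = 6, negative = 6.
Step 3: Under H0: P(positive) = 0.5, so the number of positives S ~ Bin(12, 0.5).
Step 4: Two-sided exact p-value = sum of Bin(12,0.5) probabilities at or below the observed probability = 1.000000.
Step 5: alpha = 0.05. fail to reject H0.

n_eff = 12, pos = 6, neg = 6, p = 1.000000, fail to reject H0.


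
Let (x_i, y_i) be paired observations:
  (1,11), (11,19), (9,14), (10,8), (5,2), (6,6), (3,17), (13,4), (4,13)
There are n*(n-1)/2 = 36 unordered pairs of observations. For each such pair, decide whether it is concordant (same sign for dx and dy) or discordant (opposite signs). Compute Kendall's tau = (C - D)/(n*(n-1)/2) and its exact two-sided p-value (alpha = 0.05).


Step 1: Enumerate the 36 unordered pairs (i,j) with i<j and classify each by sign(x_j-x_i) * sign(y_j-y_i).
  (1,2):dx=+10,dy=+8->C; (1,3):dx=+8,dy=+3->C; (1,4):dx=+9,dy=-3->D; (1,5):dx=+4,dy=-9->D
  (1,6):dx=+5,dy=-5->D; (1,7):dx=+2,dy=+6->C; (1,8):dx=+12,dy=-7->D; (1,9):dx=+3,dy=+2->C
  (2,3):dx=-2,dy=-5->C; (2,4):dx=-1,dy=-11->C; (2,5):dx=-6,dy=-17->C; (2,6):dx=-5,dy=-13->C
  (2,7):dx=-8,dy=-2->C; (2,8):dx=+2,dy=-15->D; (2,9):dx=-7,dy=-6->C; (3,4):dx=+1,dy=-6->D
  (3,5):dx=-4,dy=-12->C; (3,6):dx=-3,dy=-8->C; (3,7):dx=-6,dy=+3->D; (3,8):dx=+4,dy=-10->D
  (3,9):dx=-5,dy=-1->C; (4,5):dx=-5,dy=-6->C; (4,6):dx=-4,dy=-2->C; (4,7):dx=-7,dy=+9->D
  (4,8):dx=+3,dy=-4->D; (4,9):dx=-6,dy=+5->D; (5,6):dx=+1,dy=+4->C; (5,7):dx=-2,dy=+15->D
  (5,8):dx=+8,dy=+2->C; (5,9):dx=-1,dy=+11->D; (6,7):dx=-3,dy=+11->D; (6,8):dx=+7,dy=-2->D
  (6,9):dx=-2,dy=+7->D; (7,8):dx=+10,dy=-13->D; (7,9):dx=+1,dy=-4->D; (8,9):dx=-9,dy=+9->D
Step 2: C = 17, D = 19, total pairs = 36.
Step 3: tau = (C - D)/(n(n-1)/2) = (17 - 19)/36 = -0.055556.
Step 4: Exact two-sided p-value (enumerate n! = 362880 permutations of y under H0): p = 0.919455.
Step 5: alpha = 0.05. fail to reject H0.

tau_b = -0.0556 (C=17, D=19), p = 0.919455, fail to reject H0.


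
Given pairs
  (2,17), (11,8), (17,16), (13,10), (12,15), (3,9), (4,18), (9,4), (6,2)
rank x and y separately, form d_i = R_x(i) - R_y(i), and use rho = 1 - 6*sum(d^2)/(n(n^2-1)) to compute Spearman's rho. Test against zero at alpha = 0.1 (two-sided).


Step 1: Rank x and y separately (midranks; no ties here).
rank(x): 2->1, 11->6, 17->9, 13->8, 12->7, 3->2, 4->3, 9->5, 6->4
rank(y): 17->8, 8->3, 16->7, 10->5, 15->6, 9->4, 18->9, 4->2, 2->1
Step 2: d_i = R_x(i) - R_y(i); compute d_i^2.
  (1-8)^2=49, (6-3)^2=9, (9-7)^2=4, (8-5)^2=9, (7-6)^2=1, (2-4)^2=4, (3-9)^2=36, (5-2)^2=9, (4-1)^2=9
sum(d^2) = 130.
Step 3: rho = 1 - 6*130 / (9*(9^2 - 1)) = 1 - 780/720 = -0.083333.
Step 4: Under H0, t = rho * sqrt((n-2)/(1-rho^2)) = -0.2212 ~ t(7).
Step 5: Two-sided p-value from the t-distribution with 7 df = 0.831214.
Step 6: alpha = 0.1. fail to reject H0.

rho = -0.0833, p = 0.831214, fail to reject H0 at alpha = 0.1.


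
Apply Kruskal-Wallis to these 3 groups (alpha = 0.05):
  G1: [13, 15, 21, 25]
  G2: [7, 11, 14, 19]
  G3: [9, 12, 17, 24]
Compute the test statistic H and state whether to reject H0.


Step 1: Combine all N = 12 observations and assign midranks.
sorted (value, group, rank): (7,G2,1), (9,G3,2), (11,G2,3), (12,G3,4), (13,G1,5), (14,G2,6), (15,G1,7), (17,G3,8), (19,G2,9), (21,G1,10), (24,G3,11), (25,G1,12)
Step 2: Sum ranks within each group.
R_1 = 34 (n_1 = 4)
R_2 = 19 (n_2 = 4)
R_3 = 25 (n_3 = 4)
Step 3: H = 12/(N(N+1)) * sum(R_i^2/n_i) - 3(N+1)
     = 12/(12*13) * (34^2/4 + 19^2/4 + 25^2/4) - 3*13
     = 0.076923 * 535.5 - 39
     = 2.192308.
Step 4: No ties, so H is used without correction.
Step 5: Under H0, H ~ chi^2(2); p-value = 0.334154.
Step 6: alpha = 0.05. fail to reject H0.

H = 2.1923, df = 2, p = 0.334154, fail to reject H0.


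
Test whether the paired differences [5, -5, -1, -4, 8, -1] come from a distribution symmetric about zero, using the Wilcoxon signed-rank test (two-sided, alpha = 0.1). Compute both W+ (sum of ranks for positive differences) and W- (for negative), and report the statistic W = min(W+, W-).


Step 1: Drop any zero differences (none here) and take |d_i|.
|d| = [5, 5, 1, 4, 8, 1]
Step 2: Midrank |d_i| (ties get averaged ranks).
ranks: |5|->4.5, |5|->4.5, |1|->1.5, |4|->3, |8|->6, |1|->1.5
Step 3: Attach original signs; sum ranks with positive sign and with negative sign.
W+ = 4.5 + 6 = 10.5
W- = 4.5 + 1.5 + 3 + 1.5 = 10.5
(Check: W+ + W- = 21 should equal n(n+1)/2 = 21.)
Step 4: Test statistic W = min(W+, W-) = 10.5.
Step 5: Ties in |d|, so use the tie-corrected normal approximation.
        E[W] = n(n+1)/4 = 6*7/4 = 10.5.
        Tie groups: |d|=1 (t=2), |d|=5 (t=2); sum(t^3 - t) = 12.
        Var[W] = n(n+1)(2n+1)/24 - sum(t^3-t)/48 = 546/24 - 12/48 = 22.5.
        z = (W - E[W]) / sqrt(Var[W]) = (10.5 - 10.5) / 4.7434 = 0.0000.
        Two-sided p = 2*Phi(z) = 1.000000.
Step 6: alpha = 0.1. fail to reject H0.

W+ = 10.5, W- = 10.5, W = min = 10.5, p = 1.000000, fail to reject H0.


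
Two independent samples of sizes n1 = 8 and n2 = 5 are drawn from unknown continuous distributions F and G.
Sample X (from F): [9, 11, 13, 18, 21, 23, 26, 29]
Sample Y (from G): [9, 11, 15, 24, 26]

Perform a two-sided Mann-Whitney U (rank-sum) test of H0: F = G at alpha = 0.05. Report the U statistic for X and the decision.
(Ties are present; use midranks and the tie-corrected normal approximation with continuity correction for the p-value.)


Step 1: Combine and sort all 13 observations; assign midranks.
sorted (value, group): (9,X), (9,Y), (11,X), (11,Y), (13,X), (15,Y), (18,X), (21,X), (23,X), (24,Y), (26,X), (26,Y), (29,X)
ranks: 9->1.5, 9->1.5, 11->3.5, 11->3.5, 13->5, 15->6, 18->7, 21->8, 23->9, 24->10, 26->11.5, 26->11.5, 29->13
Step 2: Rank sum for X: R1 = 1.5 + 3.5 + 5 + 7 + 8 + 9 + 11.5 + 13 = 58.5.
Step 3: U_X = R1 - n1(n1+1)/2 = 58.5 - 8*9/2 = 58.5 - 36 = 22.5.
       U_Y = n1*n2 - U_X = 40 - 22.5 = 17.5.
Step 4: Ties are present, so use the tie-corrected normal approximation (with continuity correction) for the p-value.
Step 5: p-value = 0.768770; compare to alpha = 0.05. fail to reject H0.

U_X = 22.5, p = 0.768770, fail to reject H0 at alpha = 0.05.


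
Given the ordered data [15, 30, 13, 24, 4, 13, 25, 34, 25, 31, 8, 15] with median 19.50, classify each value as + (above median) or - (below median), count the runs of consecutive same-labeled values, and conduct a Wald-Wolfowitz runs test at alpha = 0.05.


Step 1: Compute median = 19.50; label A = above, B = below.
Labels in order: BABABBAAAABB  (n_A = 6, n_B = 6)
Step 2: Count runs R = 7.
Step 3: Under H0 (random ordering), E[R] = 2*n_A*n_B/(n_A+n_B) + 1 = 2*6*6/12 + 1 = 7.0000.
        Var[R] = 2*n_A*n_B*(2*n_A*n_B - n_A - n_B) / ((n_A+n_B)^2 * (n_A+n_B-1)) = 4320/1584 = 2.7273.
        SD[R] = 1.6514.
Step 4: R = E[R], so z = 0 with no continuity correction.
Step 5: Two-sided p-value via normal approximation = 2*(1 - Phi(|z|)) = 1.000000.
Step 6: alpha = 0.05. fail to reject H0.

R = 7, z = 0.0000, p = 1.000000, fail to reject H0.


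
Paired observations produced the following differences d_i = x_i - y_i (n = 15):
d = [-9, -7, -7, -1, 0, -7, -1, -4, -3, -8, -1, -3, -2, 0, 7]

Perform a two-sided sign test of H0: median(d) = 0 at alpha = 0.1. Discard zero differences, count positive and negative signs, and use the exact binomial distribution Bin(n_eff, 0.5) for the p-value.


Step 1: Discard zero differences. Original n = 15; n_eff = number of nonzero differences = 13.
Nonzero differences (with sign): -9, -7, -7, -1, -7, -1, -4, -3, -8, -1, -3, -2, +7
Step 2: Count signs: positive = 1, negative = 12.
Step 3: Under H0: P(positive) = 0.5, so the number of positives S ~ Bin(13, 0.5).
Step 4: Two-sided exact p-value = sum of Bin(13,0.5) probabilities at or below the observed probability = 0.003418.
Step 5: alpha = 0.1. reject H0.

n_eff = 13, pos = 1, neg = 12, p = 0.003418, reject H0.


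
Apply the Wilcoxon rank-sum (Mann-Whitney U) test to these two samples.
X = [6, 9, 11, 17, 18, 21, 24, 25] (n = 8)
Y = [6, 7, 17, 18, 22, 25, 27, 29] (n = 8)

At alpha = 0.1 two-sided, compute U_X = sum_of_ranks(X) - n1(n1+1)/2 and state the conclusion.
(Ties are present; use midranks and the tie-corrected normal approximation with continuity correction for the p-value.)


Step 1: Combine and sort all 16 observations; assign midranks.
sorted (value, group): (6,X), (6,Y), (7,Y), (9,X), (11,X), (17,X), (17,Y), (18,X), (18,Y), (21,X), (22,Y), (24,X), (25,X), (25,Y), (27,Y), (29,Y)
ranks: 6->1.5, 6->1.5, 7->3, 9->4, 11->5, 17->6.5, 17->6.5, 18->8.5, 18->8.5, 21->10, 22->11, 24->12, 25->13.5, 25->13.5, 27->15, 29->16
Step 2: Rank sum for X: R1 = 1.5 + 4 + 5 + 6.5 + 8.5 + 10 + 12 + 13.5 = 61.
Step 3: U_X = R1 - n1(n1+1)/2 = 61 - 8*9/2 = 61 - 36 = 25.
       U_Y = n1*n2 - U_X = 64 - 25 = 39.
Step 4: Ties are present, so use the tie-corrected normal approximation (with continuity correction) for the p-value.
Step 5: p-value = 0.493563; compare to alpha = 0.1. fail to reject H0.

U_X = 25, p = 0.493563, fail to reject H0 at alpha = 0.1.


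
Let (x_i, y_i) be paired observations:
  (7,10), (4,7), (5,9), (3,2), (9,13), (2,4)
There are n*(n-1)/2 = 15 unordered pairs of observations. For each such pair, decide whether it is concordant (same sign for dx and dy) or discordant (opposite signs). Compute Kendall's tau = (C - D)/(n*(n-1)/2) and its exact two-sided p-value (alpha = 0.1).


Step 1: Enumerate the 15 unordered pairs (i,j) with i<j and classify each by sign(x_j-x_i) * sign(y_j-y_i).
  (1,2):dx=-3,dy=-3->C; (1,3):dx=-2,dy=-1->C; (1,4):dx=-4,dy=-8->C; (1,5):dx=+2,dy=+3->C
  (1,6):dx=-5,dy=-6->C; (2,3):dx=+1,dy=+2->C; (2,4):dx=-1,dy=-5->C; (2,5):dx=+5,dy=+6->C
  (2,6):dx=-2,dy=-3->C; (3,4):dx=-2,dy=-7->C; (3,5):dx=+4,dy=+4->C; (3,6):dx=-3,dy=-5->C
  (4,5):dx=+6,dy=+11->C; (4,6):dx=-1,dy=+2->D; (5,6):dx=-7,dy=-9->C
Step 2: C = 14, D = 1, total pairs = 15.
Step 3: tau = (C - D)/(n(n-1)/2) = (14 - 1)/15 = 0.866667.
Step 4: Exact two-sided p-value (enumerate n! = 720 permutations of y under H0): p = 0.016667.
Step 5: alpha = 0.1. reject H0.

tau_b = 0.8667 (C=14, D=1), p = 0.016667, reject H0.


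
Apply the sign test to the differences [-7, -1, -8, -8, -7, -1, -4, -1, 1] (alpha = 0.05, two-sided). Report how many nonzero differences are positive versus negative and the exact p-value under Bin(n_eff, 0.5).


Step 1: Discard zero differences. Original n = 9; n_eff = number of nonzero differences = 9.
Nonzero differences (with sign): -7, -1, -8, -8, -7, -1, -4, -1, +1
Step 2: Count signs: positive = 1, negative = 8.
Step 3: Under H0: P(positive) = 0.5, so the number of positives S ~ Bin(9, 0.5).
Step 4: Two-sided exact p-value = sum of Bin(9,0.5) probabilities at or below the observed probability = 0.039062.
Step 5: alpha = 0.05. reject H0.

n_eff = 9, pos = 1, neg = 8, p = 0.039062, reject H0.


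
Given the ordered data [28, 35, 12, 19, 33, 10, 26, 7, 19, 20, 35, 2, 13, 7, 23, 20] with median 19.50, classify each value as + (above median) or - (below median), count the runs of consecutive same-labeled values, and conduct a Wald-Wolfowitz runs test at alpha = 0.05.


Step 1: Compute median = 19.50; label A = above, B = below.
Labels in order: AABBABABBAABBBAA  (n_A = 8, n_B = 8)
Step 2: Count runs R = 9.
Step 3: Under H0 (random ordering), E[R] = 2*n_A*n_B/(n_A+n_B) + 1 = 2*8*8/16 + 1 = 9.0000.
        Var[R] = 2*n_A*n_B*(2*n_A*n_B - n_A - n_B) / ((n_A+n_B)^2 * (n_A+n_B-1)) = 14336/3840 = 3.7333.
        SD[R] = 1.9322.
Step 4: R = E[R], so z = 0 with no continuity correction.
Step 5: Two-sided p-value via normal approximation = 2*(1 - Phi(|z|)) = 1.000000.
Step 6: alpha = 0.05. fail to reject H0.

R = 9, z = 0.0000, p = 1.000000, fail to reject H0.


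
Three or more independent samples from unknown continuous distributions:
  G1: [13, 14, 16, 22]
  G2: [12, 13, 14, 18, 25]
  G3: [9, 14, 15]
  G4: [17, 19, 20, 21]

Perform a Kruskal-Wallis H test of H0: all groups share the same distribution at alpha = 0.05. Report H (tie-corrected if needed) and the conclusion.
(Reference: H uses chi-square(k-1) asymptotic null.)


Step 1: Combine all N = 16 observations and assign midranks.
sorted (value, group, rank): (9,G3,1), (12,G2,2), (13,G1,3.5), (13,G2,3.5), (14,G1,6), (14,G2,6), (14,G3,6), (15,G3,8), (16,G1,9), (17,G4,10), (18,G2,11), (19,G4,12), (20,G4,13), (21,G4,14), (22,G1,15), (25,G2,16)
Step 2: Sum ranks within each group.
R_1 = 33.5 (n_1 = 4)
R_2 = 38.5 (n_2 = 5)
R_3 = 15 (n_3 = 3)
R_4 = 49 (n_4 = 4)
Step 3: H = 12/(N(N+1)) * sum(R_i^2/n_i) - 3(N+1)
     = 12/(16*17) * (33.5^2/4 + 38.5^2/5 + 15^2/3 + 49^2/4) - 3*17
     = 0.044118 * 1252.26 - 51
     = 4.246875.
Step 4: Ties present; correction factor C = 1 - 30/(16^3 - 16) = 0.992647. Corrected H = 4.246875 / 0.992647 = 4.278333.
Step 5: Under H0, H ~ chi^2(3); p-value = 0.232935.
Step 6: alpha = 0.05. fail to reject H0.

H = 4.2783, df = 3, p = 0.232935, fail to reject H0.


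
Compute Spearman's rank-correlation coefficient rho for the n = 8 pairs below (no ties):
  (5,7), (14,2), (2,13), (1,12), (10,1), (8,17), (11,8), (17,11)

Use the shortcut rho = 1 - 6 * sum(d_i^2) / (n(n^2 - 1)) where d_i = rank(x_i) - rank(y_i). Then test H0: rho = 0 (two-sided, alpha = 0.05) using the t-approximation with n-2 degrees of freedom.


Step 1: Rank x and y separately (midranks; no ties here).
rank(x): 5->3, 14->7, 2->2, 1->1, 10->5, 8->4, 11->6, 17->8
rank(y): 7->3, 2->2, 13->7, 12->6, 1->1, 17->8, 8->4, 11->5
Step 2: d_i = R_x(i) - R_y(i); compute d_i^2.
  (3-3)^2=0, (7-2)^2=25, (2-7)^2=25, (1-6)^2=25, (5-1)^2=16, (4-8)^2=16, (6-4)^2=4, (8-5)^2=9
sum(d^2) = 120.
Step 3: rho = 1 - 6*120 / (8*(8^2 - 1)) = 1 - 720/504 = -0.428571.
Step 4: Under H0, t = rho * sqrt((n-2)/(1-rho^2)) = -1.1619 ~ t(6).
Step 5: Two-sided p-value from the t-distribution with 6 df = 0.289403.
Step 6: alpha = 0.05. fail to reject H0.

rho = -0.4286, p = 0.289403, fail to reject H0 at alpha = 0.05.


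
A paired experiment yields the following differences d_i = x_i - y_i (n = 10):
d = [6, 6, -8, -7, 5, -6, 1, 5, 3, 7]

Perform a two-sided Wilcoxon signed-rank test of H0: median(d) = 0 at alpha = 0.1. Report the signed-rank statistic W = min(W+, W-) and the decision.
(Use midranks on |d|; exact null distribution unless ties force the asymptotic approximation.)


Step 1: Drop any zero differences (none here) and take |d_i|.
|d| = [6, 6, 8, 7, 5, 6, 1, 5, 3, 7]
Step 2: Midrank |d_i| (ties get averaged ranks).
ranks: |6|->6, |6|->6, |8|->10, |7|->8.5, |5|->3.5, |6|->6, |1|->1, |5|->3.5, |3|->2, |7|->8.5
Step 3: Attach original signs; sum ranks with positive sign and with negative sign.
W+ = 6 + 6 + 3.5 + 1 + 3.5 + 2 + 8.5 = 30.5
W- = 10 + 8.5 + 6 = 24.5
(Check: W+ + W- = 55 should equal n(n+1)/2 = 55.)
Step 4: Test statistic W = min(W+, W-) = 24.5.
Step 5: Ties in |d|, so use the tie-corrected normal approximation.
        E[W] = n(n+1)/4 = 10*11/4 = 27.5.
        Tie groups: |d|=5 (t=2), |d|=6 (t=3), |d|=7 (t=2); sum(t^3 - t) = 36.
        Var[W] = n(n+1)(2n+1)/24 - sum(t^3-t)/48 = 2310/24 - 36/48 = 95.5.
        z = (W - E[W]) / sqrt(Var[W]) = (24.5 - 27.5) / 9.7724 = -0.3070.
        Two-sided p = 2*Phi(z) = 0.758853.
Step 6: alpha = 0.1. fail to reject H0.

W+ = 30.5, W- = 24.5, W = min = 24.5, p = 0.758853, fail to reject H0.


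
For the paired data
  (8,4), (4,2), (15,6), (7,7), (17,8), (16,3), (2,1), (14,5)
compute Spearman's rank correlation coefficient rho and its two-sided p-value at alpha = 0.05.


Step 1: Rank x and y separately (midranks; no ties here).
rank(x): 8->4, 4->2, 15->6, 7->3, 17->8, 16->7, 2->1, 14->5
rank(y): 4->4, 2->2, 6->6, 7->7, 8->8, 3->3, 1->1, 5->5
Step 2: d_i = R_x(i) - R_y(i); compute d_i^2.
  (4-4)^2=0, (2-2)^2=0, (6-6)^2=0, (3-7)^2=16, (8-8)^2=0, (7-3)^2=16, (1-1)^2=0, (5-5)^2=0
sum(d^2) = 32.
Step 3: rho = 1 - 6*32 / (8*(8^2 - 1)) = 1 - 192/504 = 0.619048.
Step 4: Under H0, t = rho * sqrt((n-2)/(1-rho^2)) = 1.9308 ~ t(6).
Step 5: Two-sided p-value from the t-distribution with 6 df = 0.101733.
Step 6: alpha = 0.05. fail to reject H0.

rho = 0.6190, p = 0.101733, fail to reject H0 at alpha = 0.05.


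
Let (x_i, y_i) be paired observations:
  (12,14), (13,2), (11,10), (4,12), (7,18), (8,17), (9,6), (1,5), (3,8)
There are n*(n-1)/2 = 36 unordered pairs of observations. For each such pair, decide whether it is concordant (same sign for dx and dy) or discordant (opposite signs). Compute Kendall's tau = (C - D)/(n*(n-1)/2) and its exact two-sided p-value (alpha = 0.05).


Step 1: Enumerate the 36 unordered pairs (i,j) with i<j and classify each by sign(x_j-x_i) * sign(y_j-y_i).
  (1,2):dx=+1,dy=-12->D; (1,3):dx=-1,dy=-4->C; (1,4):dx=-8,dy=-2->C; (1,5):dx=-5,dy=+4->D
  (1,6):dx=-4,dy=+3->D; (1,7):dx=-3,dy=-8->C; (1,8):dx=-11,dy=-9->C; (1,9):dx=-9,dy=-6->C
  (2,3):dx=-2,dy=+8->D; (2,4):dx=-9,dy=+10->D; (2,5):dx=-6,dy=+16->D; (2,6):dx=-5,dy=+15->D
  (2,7):dx=-4,dy=+4->D; (2,8):dx=-12,dy=+3->D; (2,9):dx=-10,dy=+6->D; (3,4):dx=-7,dy=+2->D
  (3,5):dx=-4,dy=+8->D; (3,6):dx=-3,dy=+7->D; (3,7):dx=-2,dy=-4->C; (3,8):dx=-10,dy=-5->C
  (3,9):dx=-8,dy=-2->C; (4,5):dx=+3,dy=+6->C; (4,6):dx=+4,dy=+5->C; (4,7):dx=+5,dy=-6->D
  (4,8):dx=-3,dy=-7->C; (4,9):dx=-1,dy=-4->C; (5,6):dx=+1,dy=-1->D; (5,7):dx=+2,dy=-12->D
  (5,8):dx=-6,dy=-13->C; (5,9):dx=-4,dy=-10->C; (6,7):dx=+1,dy=-11->D; (6,8):dx=-7,dy=-12->C
  (6,9):dx=-5,dy=-9->C; (7,8):dx=-8,dy=-1->C; (7,9):dx=-6,dy=+2->D; (8,9):dx=+2,dy=+3->C
Step 2: C = 18, D = 18, total pairs = 36.
Step 3: tau = (C - D)/(n(n-1)/2) = (18 - 18)/36 = 0.000000.
Step 4: Exact two-sided p-value (enumerate n! = 362880 permutations of y under H0): p = 1.000000.
Step 5: alpha = 0.05. fail to reject H0.

tau_b = 0.0000 (C=18, D=18), p = 1.000000, fail to reject H0.
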